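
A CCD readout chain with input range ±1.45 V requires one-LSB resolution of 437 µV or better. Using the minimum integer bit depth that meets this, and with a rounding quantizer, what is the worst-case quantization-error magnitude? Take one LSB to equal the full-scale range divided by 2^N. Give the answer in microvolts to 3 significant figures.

Full-scale range = 1.45 V − (-1.45 V) = 2.9 V.
Need 2^N ≥ 2.9 V / 437 µV = 6636 → N_min = 13.
One LSB is 2.9 V / 8192 = 354.00 µV.
|e|_max = LSB/2 = 177 µV.

177 µV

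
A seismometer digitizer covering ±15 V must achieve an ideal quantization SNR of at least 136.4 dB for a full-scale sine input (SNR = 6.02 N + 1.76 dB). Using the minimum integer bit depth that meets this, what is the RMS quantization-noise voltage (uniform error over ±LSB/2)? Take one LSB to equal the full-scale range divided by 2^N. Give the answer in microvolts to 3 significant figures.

1.03 µV

The full-scale span is 15 − (-15) = 30 V.
Solving 6.02 N ≥ 136.4 − 1.76: N ≥ 22.365. Round up → N = 23.
Step size = 30/8388608 V = 3.5763 µV.
σ_q = LSB/√12 = 3.5763 µV/3.4641 = 1.03 µV.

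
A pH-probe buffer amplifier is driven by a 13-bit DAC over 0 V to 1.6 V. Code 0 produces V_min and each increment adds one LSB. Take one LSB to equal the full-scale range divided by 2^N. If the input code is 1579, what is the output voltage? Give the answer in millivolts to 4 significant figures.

Range is 1.6 V. LSB = 1.6 V / 2^13.
V_out = 0 + 1579 × (1.6/8192) V
      = 0 V + 0.308398 V = 0.308398 V.

308.4 mV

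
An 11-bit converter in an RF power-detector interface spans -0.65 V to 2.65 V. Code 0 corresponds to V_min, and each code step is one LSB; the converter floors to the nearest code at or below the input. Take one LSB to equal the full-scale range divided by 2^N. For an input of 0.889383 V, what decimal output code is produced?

Span: 2.65 V − (-0.65 V) = 3.3 V. LSB = 3.3 V / 2^11 ≈ 1.611 mV.
V_in − V_min = 0.889383 − (-0.65) = 1.539383 V.
Divide by LSB: 1.539383 × 2048/3.3 = 955.3504.
Truncating gives code 955.

955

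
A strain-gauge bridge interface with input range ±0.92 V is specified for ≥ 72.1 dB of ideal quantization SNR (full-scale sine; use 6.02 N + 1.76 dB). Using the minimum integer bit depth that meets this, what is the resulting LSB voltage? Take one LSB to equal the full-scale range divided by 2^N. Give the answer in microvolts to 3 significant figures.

Full-scale range = 0.92 V − (-0.92 V) = 1.84 V.
Solving 6.02 N ≥ 72.1 − 1.76: N ≥ 11.684. Round up → N = 12.
Step size = 1.84/4096 V = 449 µV.

449 µV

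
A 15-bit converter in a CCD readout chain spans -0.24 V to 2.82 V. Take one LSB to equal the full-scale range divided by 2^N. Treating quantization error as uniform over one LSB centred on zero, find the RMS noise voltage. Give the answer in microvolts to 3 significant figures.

Span: 2.82 V − (-0.24 V) = 3.06 V.
One LSB is 3.06 V / 32768 = 93.384 µV.
For a uniform distribution on [−LSB/2, +LSB/2], V_rms = LSB/√12 = 93.384 µV/3.4641 = 27.0 µV.

27.0 µV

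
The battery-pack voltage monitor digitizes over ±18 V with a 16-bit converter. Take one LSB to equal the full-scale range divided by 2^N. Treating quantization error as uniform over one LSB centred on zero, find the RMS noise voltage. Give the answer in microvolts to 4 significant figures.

Span: 18 V − (-18 V) = 36 V.
LSB = 36 V / 2^16 = 0.549316 mV.
V_rms = LSB/√12 = 0.549316 mV / √12 = 158.6 µV.

158.6 µV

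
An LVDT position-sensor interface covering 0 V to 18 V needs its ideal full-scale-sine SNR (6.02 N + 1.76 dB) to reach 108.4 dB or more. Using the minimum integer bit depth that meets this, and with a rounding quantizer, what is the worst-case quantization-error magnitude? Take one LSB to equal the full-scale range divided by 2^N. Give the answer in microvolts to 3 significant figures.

34.3 µV

V_FS = 18 V.
Required N = ⌈(108.4 − 1.76)/6.02⌉ = ⌈17.714⌉ = 18.
LSB = 18 V / 2^18 = 68.665 µV.
|e|_max = LSB/2 = 34.3 µV.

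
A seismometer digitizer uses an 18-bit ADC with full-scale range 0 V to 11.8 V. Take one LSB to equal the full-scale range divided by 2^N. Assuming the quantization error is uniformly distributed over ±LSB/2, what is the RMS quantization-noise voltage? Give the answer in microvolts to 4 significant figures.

Span = 11.8 V.
One LSB is 11.8 V / 262144 = 45.0134 µV.
V_rms = LSB/√12 = 45.0134 µV / √12 = 12.99 µV.

12.99 µV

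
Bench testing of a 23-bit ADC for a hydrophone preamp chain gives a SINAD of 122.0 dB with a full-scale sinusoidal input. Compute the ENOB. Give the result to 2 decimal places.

ENOB = (SINAD − 1.76) / 6.02 = (122.0 − 1.76) / 6.02 = 120.24 / 6.02 = 19.9734.

19.97 bits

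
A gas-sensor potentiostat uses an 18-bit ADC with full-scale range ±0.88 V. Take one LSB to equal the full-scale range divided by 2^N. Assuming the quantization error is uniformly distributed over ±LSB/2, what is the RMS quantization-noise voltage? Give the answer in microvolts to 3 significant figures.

The full-scale span is 0.88 − (-0.88) = 1.76 V.
LSB = 1.76 V / 2^18 = 6.7139 µV.
V_rms = LSB/√12 = 6.7139 µV / √12 = 1.94 µV.

1.94 µV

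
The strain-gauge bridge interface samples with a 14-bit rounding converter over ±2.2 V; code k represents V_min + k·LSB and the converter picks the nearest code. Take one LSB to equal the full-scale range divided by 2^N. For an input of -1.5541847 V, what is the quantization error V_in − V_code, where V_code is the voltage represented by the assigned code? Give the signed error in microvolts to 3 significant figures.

−58.7 µV

The full-scale span is 2.2 − (-2.2) = 4.4 V. LSB = 4.4 V / 2^14 ≈ 268.6 µV.
(V_in − V_min)/LSB = (-1.5541847 − (-2.2)) × 16384/4.4 = 2404.7813 → nearest code k = 2405.
V_code = V_min + k × range/2^14 = -2.2 + 2405 × 4.4/16384 = -1.5541259766 V.
V_in − V_code = -1.5541847 − (-1.5541259766) = −58.7 µV.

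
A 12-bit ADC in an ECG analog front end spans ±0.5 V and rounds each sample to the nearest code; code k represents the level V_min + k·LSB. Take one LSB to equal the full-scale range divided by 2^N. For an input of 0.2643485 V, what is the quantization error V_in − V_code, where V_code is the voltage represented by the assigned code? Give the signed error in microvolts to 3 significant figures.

The full-scale span is 0.5 − (-0.5) = 1 V. LSB = 1 V / 2^12 ≈ 244.1 µV.
Position in LSBs: (0.2643485 − (-0.5)) × 4096/1 = 3130.7715; rounding gives k = 3131.
V_code = V_min + k × range/2^12 = -0.5 + 3131 × 1/4096 = 0.2644042969 V.
e = 0.2643485 − (0.2644042969) = −55.8 µV.

−55.8 µV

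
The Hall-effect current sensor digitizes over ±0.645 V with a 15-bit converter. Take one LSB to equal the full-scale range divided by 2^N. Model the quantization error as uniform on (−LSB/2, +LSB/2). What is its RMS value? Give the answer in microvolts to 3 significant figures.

11.4 µV

The full-scale span is 0.645 − (-0.645) = 1.29 V.
LSB = 1.29 V / 2^15 = 39.368 µV.
V_rms = LSB/√12 = 39.368 µV / √12 = 11.4 µV.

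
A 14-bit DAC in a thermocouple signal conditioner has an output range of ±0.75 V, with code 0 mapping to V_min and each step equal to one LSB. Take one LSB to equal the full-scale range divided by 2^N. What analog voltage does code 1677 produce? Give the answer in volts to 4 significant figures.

-0.5965 V

Full-scale range = 0.75 V − (-0.75 V) = 1.5 V. LSB = 1.5 V / 2^14.
Output = V_min + (1677/16384) × range = -0.75 + 0.102356 × 1.5 V
      = -0.75 V + 0.153534 V = -0.596466 V.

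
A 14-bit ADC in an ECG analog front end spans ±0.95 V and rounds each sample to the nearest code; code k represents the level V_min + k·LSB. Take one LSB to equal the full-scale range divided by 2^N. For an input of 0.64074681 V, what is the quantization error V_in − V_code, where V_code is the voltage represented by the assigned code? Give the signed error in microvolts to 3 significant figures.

Full-scale range = 0.95 V − (-0.95 V) = 1.9 V. LSB = 1.9 V / 2^14 ≈ 116.0 µV.
Position in LSBs: (0.64074681 − (-0.95)) × 16384/1.9 = 13717.2609; rounding gives k = 13717.
V_code = V_min + k × range/2^14 = -0.95 + 13717 × 1.9/16384 = 0.64071655273 V.
V_in − V_code = 0.64074681 − (0.64071655273) = +30.3 µV.

+30.3 µV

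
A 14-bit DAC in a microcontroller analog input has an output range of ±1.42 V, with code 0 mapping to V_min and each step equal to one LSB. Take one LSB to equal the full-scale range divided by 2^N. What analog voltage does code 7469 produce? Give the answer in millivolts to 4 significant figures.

-125.3 mV

Range = 1.42 − (-1.42) = 2.84 V. LSB = 2.84 V / 2^14.
V_out = -1.42 + 7469 × (2.84/16384) V
      = -1.42 V + 1.29468 V = -0.125325 V.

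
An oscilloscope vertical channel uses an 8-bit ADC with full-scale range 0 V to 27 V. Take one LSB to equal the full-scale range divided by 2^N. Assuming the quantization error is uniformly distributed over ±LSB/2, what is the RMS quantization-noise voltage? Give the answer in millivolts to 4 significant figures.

V_FS = 27 V.
One LSB is 27 V / 256 = 105.469 mV.
For a uniform distribution on [−LSB/2, +LSB/2], V_rms = LSB/√12 = 105.469 mV/3.4641 = 30.45 mV.

30.45 mV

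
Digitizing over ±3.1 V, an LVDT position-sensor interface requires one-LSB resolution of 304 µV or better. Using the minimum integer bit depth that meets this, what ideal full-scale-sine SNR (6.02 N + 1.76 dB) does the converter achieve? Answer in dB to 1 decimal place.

92.1 dB

Span: 3.1 V − (-3.1 V) = 6.2 V.
Need 2^N ≥ 6.2 V / 304 µV = 20390 → N_min = 15.
Ideal SNR at N = 15: 6.02·15 + 1.76 = 92.1 dB.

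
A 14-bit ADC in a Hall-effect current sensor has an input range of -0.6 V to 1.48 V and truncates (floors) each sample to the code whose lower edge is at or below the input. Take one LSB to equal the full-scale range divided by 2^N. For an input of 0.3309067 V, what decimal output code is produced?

The full-scale span is 1.48 − (-0.6) = 2.08 V. LSB = 2.08 V / 2^14 ≈ 127.0 µV.
code = ⌊(V_in − V_min)/LSB⌋ = ⌊(V_in − V_min) × 2^14 / range⌋
     = ⌊(0.3309067 − (-0.6)) × 16384 / 2.08⌋ = ⌊0.9309067 × 16384/2.08⌋
     = ⌊7332.680⌋ = 7332.

7332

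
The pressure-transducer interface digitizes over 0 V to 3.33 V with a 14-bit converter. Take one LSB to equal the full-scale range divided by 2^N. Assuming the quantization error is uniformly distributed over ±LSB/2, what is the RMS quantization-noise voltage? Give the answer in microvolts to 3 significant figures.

58.7 µV

Range is 3.33 V.
One LSB is 3.33 V / 16384 = 203.25 µV.
V_rms = LSB/√12 = 203.25 µV / √12 = 58.7 µV.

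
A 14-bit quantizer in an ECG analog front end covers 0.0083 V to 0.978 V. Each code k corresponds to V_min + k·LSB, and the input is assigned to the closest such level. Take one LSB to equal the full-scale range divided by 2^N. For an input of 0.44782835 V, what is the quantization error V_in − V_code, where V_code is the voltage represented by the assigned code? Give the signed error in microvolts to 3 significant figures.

+14.7 µV

Full-scale range = 0.978 V − (0.0083 V) = 0.9697 V. LSB = 0.9697 V / 2^14 ≈ 59.19 µV.
Position in LSBs: (0.44782835 − (0.0083)) × 16384/0.9697 = 7426.2478; rounding gives k = 7426.
Reconstructed level: 0.0083 + 7426 × 0.9697/16384 V = 0.44781368408 V.
Error = V_in − V_code = 0.44782835 − (0.44781368408) = +14.7 µV.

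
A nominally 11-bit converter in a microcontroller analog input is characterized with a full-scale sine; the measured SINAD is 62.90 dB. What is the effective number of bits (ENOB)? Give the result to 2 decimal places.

10.16 bits

(62.90 − 1.76) / 6.02 = 61.14/6.02 = 10.1561 effective bits.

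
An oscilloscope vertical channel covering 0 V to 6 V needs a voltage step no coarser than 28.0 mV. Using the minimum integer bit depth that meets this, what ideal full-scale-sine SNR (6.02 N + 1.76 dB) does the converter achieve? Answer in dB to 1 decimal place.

Full-scale range = 6 V.
Required number of levels: 6/28.0 mV = 214.29; smallest N with 2^N ≥ that is 8.
SNR = 6.02 × 8 + 1.76 = 49.92 dB.

49.9 dB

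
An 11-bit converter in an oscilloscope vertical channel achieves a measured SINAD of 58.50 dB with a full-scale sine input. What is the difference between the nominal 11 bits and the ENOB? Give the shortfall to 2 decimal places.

Effective bits = (58.50 − 1.76)/6.02 = 9.4252.
Shortfall = 11 − 9.4252 = 1.5748 bits.

1.57 bits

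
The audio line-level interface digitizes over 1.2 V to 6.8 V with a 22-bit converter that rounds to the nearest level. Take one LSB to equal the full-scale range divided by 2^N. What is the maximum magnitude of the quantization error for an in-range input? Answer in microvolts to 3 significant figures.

0.668 µV

Span: 6.8 V − (1.2 V) = 5.6 V.
Step size = 5.6/4194304 V = 1.3351 µV.
A rounding quantizer has |error| ≤ LSB/2 = 0.668 µV.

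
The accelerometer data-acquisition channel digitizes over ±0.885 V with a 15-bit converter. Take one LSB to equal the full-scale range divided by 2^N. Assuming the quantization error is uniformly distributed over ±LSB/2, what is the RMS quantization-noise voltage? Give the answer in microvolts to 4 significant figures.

15.59 µV

Span: 0.885 V − (-0.885 V) = 1.77 V.
Step size = 1.77/32768 V = 54.0161 µV.
σ_q = LSB/√12 = 54.0161 µV/3.4641 = 15.59 µV.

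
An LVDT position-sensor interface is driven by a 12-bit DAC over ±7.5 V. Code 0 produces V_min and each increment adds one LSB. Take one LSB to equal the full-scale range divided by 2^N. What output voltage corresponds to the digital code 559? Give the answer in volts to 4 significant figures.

Range = 7.5 − (-7.5) = 15 V. LSB = 15 V / 2^12.
V_out = V_min + code × LSB = -7.5 V + 559 × 15 V / 4096
      = -7.5 + 2.04712 = -5.45288 V.

-5.453 V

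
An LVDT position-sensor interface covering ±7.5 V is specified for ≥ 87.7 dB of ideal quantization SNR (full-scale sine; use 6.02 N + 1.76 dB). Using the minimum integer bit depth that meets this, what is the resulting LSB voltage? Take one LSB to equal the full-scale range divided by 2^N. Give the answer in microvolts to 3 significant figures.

458 µV

Span: 7.5 V − (-7.5 V) = 15 V.
N ≥ (87.7 − 1.76)/6.02 = 14.276 → N_min = 15.
Step size = 15/32768 V = 458 µV.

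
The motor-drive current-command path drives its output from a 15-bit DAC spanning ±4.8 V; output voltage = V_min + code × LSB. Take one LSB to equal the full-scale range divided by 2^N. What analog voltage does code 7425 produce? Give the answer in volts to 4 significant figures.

Span: 4.8 V − (-4.8 V) = 9.6 V. LSB = 9.6 V / 2^15.
Output = V_min + (7425/32768) × range = -4.8 + 0.226593 × 9.6 V
      = -4.8 + 2.17529 = -2.62471 V.

-2.625 V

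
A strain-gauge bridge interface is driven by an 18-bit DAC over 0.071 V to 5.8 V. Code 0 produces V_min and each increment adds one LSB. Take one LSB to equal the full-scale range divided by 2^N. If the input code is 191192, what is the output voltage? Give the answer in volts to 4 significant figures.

4.249 V

Range = 5.8 − (0.071) = 5.729 V. LSB = 5.729 V / 2^18.
Output = V_min + (191192/262144) × range = 0.071 + 0.729340 × 5.729 V
      = 0.071 V + 4.17839 V = 4.24939 V.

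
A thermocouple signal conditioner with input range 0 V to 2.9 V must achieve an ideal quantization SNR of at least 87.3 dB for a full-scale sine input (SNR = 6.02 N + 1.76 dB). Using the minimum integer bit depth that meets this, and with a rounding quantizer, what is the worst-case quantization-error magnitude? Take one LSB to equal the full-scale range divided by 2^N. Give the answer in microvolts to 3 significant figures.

V_FS = 2.9 V.
6.02 N + 1.76 ≥ 87.3 gives N ≥ 14.209, so the minimum integer is 15.
LSB = 2.9 V / 2^15 = 88.501 µV.
Max error for round-to-nearest is LSB/2 = 44.3 µV.

44.3 µV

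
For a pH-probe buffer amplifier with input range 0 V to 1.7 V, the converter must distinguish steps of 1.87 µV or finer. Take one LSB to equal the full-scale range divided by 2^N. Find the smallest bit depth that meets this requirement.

Span = 1.7 V.
Levels needed ≥ 1.7/1.87 µV = 909100. 2^20 = 1048576 suffices, so N_min = 20.

20 bits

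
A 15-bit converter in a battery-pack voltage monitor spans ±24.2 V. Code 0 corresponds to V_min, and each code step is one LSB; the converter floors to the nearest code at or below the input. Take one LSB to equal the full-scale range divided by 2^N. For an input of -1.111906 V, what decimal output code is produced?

15631

Range = 24.2 − (-24.2) = 48.4 V. LSB = 48.4 V / 2^15 ≈ 1.477 mV.
(V_in − V_min) × 2^15/range = (-1.111906 − (-24.2)) × 32768/48.4 = 15631.212.
Floor → code = 15631.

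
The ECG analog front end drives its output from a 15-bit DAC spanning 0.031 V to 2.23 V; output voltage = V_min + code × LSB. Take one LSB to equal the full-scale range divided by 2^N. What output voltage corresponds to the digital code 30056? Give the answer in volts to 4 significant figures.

2.048 V

Range = 2.23 − (0.031) = 2.199 V. LSB = 2.199 V / 2^15.
V_out = V_min + code × LSB = 0.031 V + 30056 × 2.199 V / 32768
      = 0.031 V + 2.01700 V = 2.04800 V.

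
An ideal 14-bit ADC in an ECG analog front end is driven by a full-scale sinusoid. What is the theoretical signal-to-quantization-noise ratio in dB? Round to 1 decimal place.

86.0 dB

SNR = 6.02·14 + 1.76 = 86.04 dB.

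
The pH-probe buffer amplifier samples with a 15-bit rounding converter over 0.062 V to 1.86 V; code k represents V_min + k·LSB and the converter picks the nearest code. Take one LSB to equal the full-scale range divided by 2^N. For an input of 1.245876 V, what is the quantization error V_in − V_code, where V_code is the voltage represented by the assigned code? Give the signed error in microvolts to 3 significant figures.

The full-scale span is 1.86 − (0.062) = 1.798 V. LSB = 1.798 V / 2^15 ≈ 54.87 µV.
(1.245876 − (0.062)) / LSB = 1.183876 × 32768/1.798 = 21575.7780. Nearest integer: k = 21576.
Reconstructed level: 0.062 + 21576 × 1.798/32768 V = 1.2458881836 V.
Error = V_in − V_code = 1.245876 − (1.2458881836) = −12.2 µV.

−12.2 µV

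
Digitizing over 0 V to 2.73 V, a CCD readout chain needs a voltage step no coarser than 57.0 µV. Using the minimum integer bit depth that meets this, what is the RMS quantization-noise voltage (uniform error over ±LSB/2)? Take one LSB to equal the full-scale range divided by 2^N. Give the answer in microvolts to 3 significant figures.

Range is 2.73 V.
2.73 V / 57.0 µV = 47890. Since 2^15 = 32768 and 2^16 = 65536, N = 16.
One LSB is 2.73 V / 65536 = 41.656 µV.
σ_q = LSB/√12 = 41.656 µV/3.4641 = 12.0 µV.

12.0 µV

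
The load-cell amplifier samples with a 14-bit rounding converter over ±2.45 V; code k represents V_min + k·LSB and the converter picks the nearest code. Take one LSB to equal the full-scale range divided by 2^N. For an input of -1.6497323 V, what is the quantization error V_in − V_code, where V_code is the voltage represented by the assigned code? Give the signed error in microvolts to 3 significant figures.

Full-scale range = 2.45 V − (-2.45 V) = 4.9 V. LSB = 4.9 V / 2^14 ≈ 299.1 µV.
(V_in − V_min)/LSB = (-1.6497323 − (-2.45)) × 16384/4.9 = 2675.8339 → nearest code k = 2676.
V_code = V_min + k × range/2^14 = -2.45 + 2676 × 4.9/16384 = -1.6496826172 V.
Error = V_in − V_code = -1.6497323 − (-1.6496826172) = −49.7 µV.

−49.7 µV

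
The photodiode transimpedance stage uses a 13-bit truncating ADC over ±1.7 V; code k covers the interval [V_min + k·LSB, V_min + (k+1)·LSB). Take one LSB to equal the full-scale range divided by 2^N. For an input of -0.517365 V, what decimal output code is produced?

Range = 1.7 − (-1.7) = 3.4 V. LSB = 3.4 V / 2^13 ≈ 415.0 µV.
V_in − V_min = -0.517365 − (-1.7) = 1.182635 V.
Divide by LSB: 1.182635 × 8192/3.4 = 2849.4547.
Truncating gives code 2849.

2849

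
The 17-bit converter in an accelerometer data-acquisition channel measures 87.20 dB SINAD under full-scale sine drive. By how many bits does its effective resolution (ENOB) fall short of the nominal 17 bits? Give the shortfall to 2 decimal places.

2.81 bits

N_eff = (87.20 − 1.76)/6.02 = 14.1927 bits.
17 − 14.1927 = 2.81 bits below nominal.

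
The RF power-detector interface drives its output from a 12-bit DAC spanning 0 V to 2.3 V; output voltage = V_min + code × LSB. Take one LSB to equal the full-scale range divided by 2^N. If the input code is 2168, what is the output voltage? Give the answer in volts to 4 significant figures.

Full-scale range = 2.3 V. LSB = 2.3 V / 2^12.
V_out = 0 + 2168 × (2.3/4096) V
      = 0 V + 1.21738 V = 1.21738 V.

1.217 V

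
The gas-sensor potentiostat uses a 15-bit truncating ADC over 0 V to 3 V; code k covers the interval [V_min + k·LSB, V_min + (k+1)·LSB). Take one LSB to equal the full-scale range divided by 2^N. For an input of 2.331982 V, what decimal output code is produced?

V_FS = 3 V. LSB = 3 V / 2^15 ≈ 91.55 µV.
(V_in − V_min) × 2^15/range = (2.331982 − (0)) × 32768/3 = 25471.462.
Floor → code = 25471.

25471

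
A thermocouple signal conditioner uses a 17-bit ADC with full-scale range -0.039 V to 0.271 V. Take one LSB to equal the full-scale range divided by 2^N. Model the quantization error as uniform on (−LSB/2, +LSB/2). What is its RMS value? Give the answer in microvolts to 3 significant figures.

The full-scale span is 0.271 − (-0.039) = 0.31 V.
LSB = 0.31 V / 2^17 = 2.3651 µV.
RMS of a uniform error over width LSB is LSB/√12 = 0.683 µV.

0.683 µV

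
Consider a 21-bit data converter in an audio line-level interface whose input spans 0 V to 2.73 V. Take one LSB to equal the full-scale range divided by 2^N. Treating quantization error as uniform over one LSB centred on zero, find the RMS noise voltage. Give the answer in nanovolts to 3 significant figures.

V_FS = 2.73 V.
One LSB is 2.73 V / 2097152 = 1.3018 µV.
For a uniform distribution on [−LSB/2, +LSB/2], V_rms = LSB/√12 = 1.3018 µV/3.4641 = 376 nV.

376 nV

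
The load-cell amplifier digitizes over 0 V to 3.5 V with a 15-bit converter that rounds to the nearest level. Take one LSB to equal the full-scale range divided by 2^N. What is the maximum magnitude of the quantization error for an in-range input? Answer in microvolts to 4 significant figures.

53.41 µV

Range is 3.5 V.
Step size = 3.5/32768 V = 106.812 µV.
Worst-case error for round-to-nearest is half an LSB: 53.41 µV.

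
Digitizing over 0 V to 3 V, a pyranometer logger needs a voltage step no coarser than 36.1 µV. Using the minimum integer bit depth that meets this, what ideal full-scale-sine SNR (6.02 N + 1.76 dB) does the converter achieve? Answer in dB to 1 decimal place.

104.1 dB

Full-scale range = 3 V.
Need 2^N ≥ 3 V / 36.1 µV = 83100 → N_min = 17.
Ideal SNR at N = 17: 6.02·17 + 1.76 = 104.1 dB.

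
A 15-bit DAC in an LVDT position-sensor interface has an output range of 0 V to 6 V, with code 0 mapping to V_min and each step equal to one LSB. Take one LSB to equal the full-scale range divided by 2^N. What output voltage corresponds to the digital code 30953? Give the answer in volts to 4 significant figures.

Span = 6 V. LSB = 6 V / 2^15.
Output = V_min + (30953/32768) × range = 0 + 0.944611 × 6 V
      = 0 V + 5.66766 V = 5.66766 V.

5.668 V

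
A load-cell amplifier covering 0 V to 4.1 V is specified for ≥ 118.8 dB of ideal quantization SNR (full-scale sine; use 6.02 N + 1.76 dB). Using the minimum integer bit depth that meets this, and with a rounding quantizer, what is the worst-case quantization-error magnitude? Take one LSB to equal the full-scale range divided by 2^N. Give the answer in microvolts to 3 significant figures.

V_FS = 4.1 V.
Solving 6.02 N ≥ 118.8 − 1.76: N ≥ 19.442. Round up → N = 20.
One LSB is 4.1 V / 1048576 = 3.9101 µV.
Half an LSB is 1.96 µV.

1.96 µV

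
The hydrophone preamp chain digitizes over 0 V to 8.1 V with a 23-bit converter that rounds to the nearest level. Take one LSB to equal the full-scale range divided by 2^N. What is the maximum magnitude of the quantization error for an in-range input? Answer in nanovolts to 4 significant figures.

482.8 nV

Range is 8.1 V.
Step size = 8.1/8388608 V = 0.965595 µV.
Worst-case error for round-to-nearest is half an LSB: 482.8 nV.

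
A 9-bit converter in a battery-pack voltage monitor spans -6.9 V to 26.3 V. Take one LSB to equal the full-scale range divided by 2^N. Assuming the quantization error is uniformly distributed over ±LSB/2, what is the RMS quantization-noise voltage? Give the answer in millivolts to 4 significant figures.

The full-scale span is 26.3 − (-6.9) = 33.2 V.
One LSB is 33.2 V / 512 = 64.8438 mV.
σ_q = LSB/√12 = 64.8438 mV/3.4641 = 18.72 mV.

18.72 mV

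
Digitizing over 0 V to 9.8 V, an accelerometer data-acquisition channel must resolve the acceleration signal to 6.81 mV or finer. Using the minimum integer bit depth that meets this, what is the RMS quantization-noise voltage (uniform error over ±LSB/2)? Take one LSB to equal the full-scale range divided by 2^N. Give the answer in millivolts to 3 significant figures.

Range is 9.8 V.
Required number of levels: 9.8/6.81 mV = 1439.1; smallest N with 2^N ≥ that is 11.
LSB = 9.8 V ÷ 2^11 = 9.8/2048 V = 4.7852 mV.
V_rms = LSB/√12 = 1.38 mV.

1.38 mV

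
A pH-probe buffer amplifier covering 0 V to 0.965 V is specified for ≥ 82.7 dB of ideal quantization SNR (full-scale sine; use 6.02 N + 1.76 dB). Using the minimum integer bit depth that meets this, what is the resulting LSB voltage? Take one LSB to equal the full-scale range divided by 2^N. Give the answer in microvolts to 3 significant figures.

58.9 µV

V_FS = 0.965 V.
N ≥ (82.7 − 1.76)/6.02 = 13.445 → N_min = 14.
One LSB is 0.965 V / 16384 = 58.9 µV.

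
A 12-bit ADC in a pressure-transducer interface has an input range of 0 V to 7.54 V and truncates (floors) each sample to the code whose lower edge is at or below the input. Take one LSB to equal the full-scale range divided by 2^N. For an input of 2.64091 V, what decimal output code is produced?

Full-scale range = 7.54 V. LSB = 7.54 V / 2^12 ≈ 1.841 mV.
V_in − V_min = 2.64091 − (0) = 2.64091 V.
Divide by LSB: 2.64091 × 4096/7.54 = 1434.6376.
Truncating gives code 1434.

1434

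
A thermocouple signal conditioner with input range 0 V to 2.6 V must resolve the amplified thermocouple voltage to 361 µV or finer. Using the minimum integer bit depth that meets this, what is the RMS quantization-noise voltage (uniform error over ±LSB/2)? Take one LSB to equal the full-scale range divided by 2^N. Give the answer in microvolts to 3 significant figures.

91.6 µV

Range is 2.6 V.
Need 2^N ≥ 2.6 V / 361 µV = 7202 → N_min = 13.
LSB = 2.6 V / 2^13 = 317.38 µV.
σ_q = LSB/√12 = 317.38 µV/3.4641 = 91.6 µV.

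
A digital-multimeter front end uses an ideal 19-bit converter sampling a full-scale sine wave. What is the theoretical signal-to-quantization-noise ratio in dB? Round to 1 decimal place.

Ideal quantization SNR: 6.02 × 19 + 1.76 dB = 116.1 dB.

116.1 dB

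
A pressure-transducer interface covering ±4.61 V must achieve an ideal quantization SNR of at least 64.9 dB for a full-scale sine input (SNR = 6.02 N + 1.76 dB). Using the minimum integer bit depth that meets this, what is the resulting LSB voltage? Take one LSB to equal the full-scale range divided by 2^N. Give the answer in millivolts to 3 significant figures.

Range = 4.61 − (-4.61) = 9.22 V.
Required N = ⌈(64.9 − 1.76)/6.02⌉ = ⌈10.488⌉ = 11.
Step size = 9.22/2048 V = 4.50 mV.

4.50 mV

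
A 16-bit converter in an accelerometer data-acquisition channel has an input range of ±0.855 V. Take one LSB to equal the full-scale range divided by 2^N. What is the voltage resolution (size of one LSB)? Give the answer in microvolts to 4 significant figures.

26.09 µV

Range = 0.855 − (-0.855) = 1.71 V.
2^16 = 65536 levels.
LSB = 1.71 V ÷ 2^16 = 1.71/65536 V = 26.09 µV.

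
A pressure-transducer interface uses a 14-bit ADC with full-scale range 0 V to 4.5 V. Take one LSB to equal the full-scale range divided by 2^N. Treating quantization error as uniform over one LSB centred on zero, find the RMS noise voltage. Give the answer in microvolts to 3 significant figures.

79.3 µV

Full-scale range = 4.5 V.
LSB = 4.5 V / 2^14 = 274.66 µV.
For a uniform distribution on [−LSB/2, +LSB/2], V_rms = LSB/√12 = 274.66 µV/3.4641 = 79.3 µV.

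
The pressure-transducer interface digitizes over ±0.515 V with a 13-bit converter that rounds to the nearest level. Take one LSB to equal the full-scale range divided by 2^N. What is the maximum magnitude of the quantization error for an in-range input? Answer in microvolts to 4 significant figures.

62.87 µV

Span: 0.515 V − (-0.515 V) = 1.03 V.
One LSB is 1.03 V / 8192 = 125.732 µV.
|e|_max = LSB/2 = 62.87 µV.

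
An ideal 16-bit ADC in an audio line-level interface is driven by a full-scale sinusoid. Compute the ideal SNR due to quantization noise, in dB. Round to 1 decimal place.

98.1 dB

Ideal quantization SNR: 6.02 × 16 + 1.76 dB = 98.1 dB.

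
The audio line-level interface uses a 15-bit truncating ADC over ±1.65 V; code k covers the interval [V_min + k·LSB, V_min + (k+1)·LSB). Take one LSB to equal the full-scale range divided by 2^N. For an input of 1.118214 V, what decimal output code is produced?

27487

Full-scale range = 1.65 V − (-1.65 V) = 3.3 V. LSB = 3.3 V / 2^15 ≈ 100.7 µV.
(V_in − V_min) × 2^15/range = (1.118214 − (-1.65)) × 32768/3.3 = 27487.526.
Floor → code = 27487.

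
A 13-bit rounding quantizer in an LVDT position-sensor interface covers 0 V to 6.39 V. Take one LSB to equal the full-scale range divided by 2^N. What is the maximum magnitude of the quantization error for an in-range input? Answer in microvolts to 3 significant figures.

V_FS = 6.39 V.
LSB = 6.39 V ÷ 2^13 = 6.39/8192 V = 0.78003 mV.
A rounding quantizer has |error| ≤ LSB/2 = 390 µV.

390 µV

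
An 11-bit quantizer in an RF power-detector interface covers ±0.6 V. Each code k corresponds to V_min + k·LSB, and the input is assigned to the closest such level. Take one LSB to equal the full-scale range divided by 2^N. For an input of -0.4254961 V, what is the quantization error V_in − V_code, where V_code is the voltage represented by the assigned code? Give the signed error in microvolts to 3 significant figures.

−105 µV

Range = 0.6 − (-0.6) = 1.2 V. LSB = 1.2 V / 2^11 ≈ 0.5859 mV.
(-0.4254961 − (-0.6)) / LSB = 0.1745039 × 2048/1.2 = 297.8200. Nearest integer: k = 298.
V_code = V_min + k × range/2^11 = -0.6 + 298 × 1.2/2048 = -0.4253906250 V.
V_in − V_code = -0.4254961 − (-0.4253906250) = −105 µV.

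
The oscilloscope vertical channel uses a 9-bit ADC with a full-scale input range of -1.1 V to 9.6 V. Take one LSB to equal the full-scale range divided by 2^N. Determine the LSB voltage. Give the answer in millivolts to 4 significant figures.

20.90 mV

The full-scale span is 9.6 − (-1.1) = 10.7 V.
Number of codes = 2^9 = 512.
LSB = 10.7 V / 2^9 = 20.90 mV.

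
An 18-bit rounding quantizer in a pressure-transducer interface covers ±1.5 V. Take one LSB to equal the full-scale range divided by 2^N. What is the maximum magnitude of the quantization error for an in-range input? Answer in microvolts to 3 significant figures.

5.72 µV

Full-scale range = 1.5 V − (-1.5 V) = 3 V.
LSB = 3 V / 2^18 = 11.444 µV.
|e|_max = LSB/2 = 5.72 µV.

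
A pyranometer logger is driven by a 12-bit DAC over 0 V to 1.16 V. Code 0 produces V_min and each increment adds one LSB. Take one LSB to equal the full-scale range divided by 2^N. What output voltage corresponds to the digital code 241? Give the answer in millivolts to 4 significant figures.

68.25 mV

V_FS = 1.16 V. LSB = 1.16 V / 2^12.
V_out = V_min + code × LSB = 0 V + 241 × 1.16 V / 4096
      = 0 V + 0.0682520 V = 0.0682520 V.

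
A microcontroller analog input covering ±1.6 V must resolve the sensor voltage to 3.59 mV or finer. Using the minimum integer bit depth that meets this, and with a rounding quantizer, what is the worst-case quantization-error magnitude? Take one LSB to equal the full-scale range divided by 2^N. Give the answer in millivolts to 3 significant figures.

The full-scale span is 1.6 − (-1.6) = 3.2 V.
Required number of levels: 3.2/3.59 mV = 891.36; smallest N with 2^N ≥ that is 10.
LSB = 3.2 V / 2^10 = 3.1250 mV.
Max error for round-to-nearest is LSB/2 = 1.56 mV.

1.56 mV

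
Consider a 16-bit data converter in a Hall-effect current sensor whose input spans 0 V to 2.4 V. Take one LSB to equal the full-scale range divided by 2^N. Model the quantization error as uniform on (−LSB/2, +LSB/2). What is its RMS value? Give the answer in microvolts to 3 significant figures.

10.6 µV

Range is 2.4 V.
LSB = 2.4 V / 2^16 = 36.621 µV.
V_rms = LSB/√12 = 36.621 µV / √12 = 10.6 µV.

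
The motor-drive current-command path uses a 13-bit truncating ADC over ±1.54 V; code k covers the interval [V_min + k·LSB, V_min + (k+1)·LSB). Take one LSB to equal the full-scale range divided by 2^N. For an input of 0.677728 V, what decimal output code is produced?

The full-scale span is 1.54 − (-1.54) = 3.08 V. LSB = 3.08 V / 2^13 ≈ 376.0 µV.
V_in − V_min = 0.677728 − (-1.54) = 2.217728 V.
Divide by LSB: 2.217728 × 8192/3.08 = 5898.5804.
Truncating gives code 5898.

5898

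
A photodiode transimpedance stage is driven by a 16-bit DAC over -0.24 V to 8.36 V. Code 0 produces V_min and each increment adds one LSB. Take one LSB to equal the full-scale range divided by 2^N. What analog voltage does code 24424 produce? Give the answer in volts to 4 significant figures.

2.965 V

Full-scale range = 8.36 V − (-0.24 V) = 8.6 V. LSB = 8.6 V / 2^16.
Output = V_min + (24424/65536) × range = -0.24 + 0.372681 × 8.6 V
      = -0.24 V + 3.20505 V = 2.96505 V.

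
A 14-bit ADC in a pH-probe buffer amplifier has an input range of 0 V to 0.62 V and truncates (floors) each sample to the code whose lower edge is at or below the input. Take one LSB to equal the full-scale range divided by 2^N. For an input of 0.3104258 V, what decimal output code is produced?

Span = 0.62 V. LSB = 0.62 V / 2^14 ≈ 37.84 µV.
code = ⌊(V_in − V_min)/LSB⌋ = ⌊(V_in − V_min) × 2^14 / range⌋
     = ⌊(0.3104258 − (0)) × 16384 / 0.62⌋ = ⌊0.3104258 × 16384/0.62⌋
     = ⌊8203.252⌋ = 8203.

8203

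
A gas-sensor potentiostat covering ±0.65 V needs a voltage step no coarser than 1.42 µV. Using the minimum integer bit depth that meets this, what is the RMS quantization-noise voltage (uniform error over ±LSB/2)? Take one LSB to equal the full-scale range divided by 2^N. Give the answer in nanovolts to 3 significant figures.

The full-scale span is 0.65 − (-0.65) = 1.3 V.
Need 2^N ≥ 1.3 V / 1.42 µV = 915500 → N_min = 20.
LSB = 1.3 V / 2^20 = 1.2398 µV.
σ_q = LSB/√12 = 1.2398 µV/3.4641 = 358 nV.

358 nV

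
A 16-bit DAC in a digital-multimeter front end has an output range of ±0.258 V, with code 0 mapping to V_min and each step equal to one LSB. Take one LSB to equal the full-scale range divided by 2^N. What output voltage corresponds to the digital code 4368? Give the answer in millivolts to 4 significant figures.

-223.6 mV

Range = 0.258 − (-0.258) = 0.516 V. LSB = 0.516 V / 2^16.
Output = V_min + (4368/65536) × range = -0.258 + 0.0666504 × 0.516 V
      = -0.258 V + 0.0343916 V = -0.223608 V.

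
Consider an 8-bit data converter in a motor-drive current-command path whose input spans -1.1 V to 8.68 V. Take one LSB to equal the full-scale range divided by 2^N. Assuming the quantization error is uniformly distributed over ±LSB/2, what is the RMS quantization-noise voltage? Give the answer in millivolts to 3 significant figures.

11.0 mV

Full-scale range = 8.68 V − (-1.1 V) = 9.78 V.
Step size = 9.78/256 V = 38.203 mV.
For a uniform distribution on [−LSB/2, +LSB/2], V_rms = LSB/√12 = 38.203 mV/3.4641 = 11.0 mV.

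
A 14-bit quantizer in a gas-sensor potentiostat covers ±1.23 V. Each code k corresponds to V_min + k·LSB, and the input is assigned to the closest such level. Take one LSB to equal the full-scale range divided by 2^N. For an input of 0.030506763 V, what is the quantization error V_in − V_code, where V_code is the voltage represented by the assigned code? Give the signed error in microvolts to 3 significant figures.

+27.0 µV

The full-scale span is 1.23 − (-1.23) = 2.46 V. LSB = 2.46 V / 2^14 ≈ 150.1 µV.
Position in LSBs: (0.030506763 − (-1.23)) × 16384/2.46 = 8395.1800; rounding gives k = 8395.
V_code = -1.23 + (8395/16384) × 2.46 = 0.030479736328 V.
e = 0.030506763 − (0.030479736328) = +27.0 µV.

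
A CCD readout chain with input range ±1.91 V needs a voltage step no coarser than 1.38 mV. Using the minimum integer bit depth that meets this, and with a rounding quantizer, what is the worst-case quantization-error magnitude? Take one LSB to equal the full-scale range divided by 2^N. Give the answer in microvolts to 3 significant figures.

Range = 1.91 − (-1.91) = 3.82 V.
Need 2^N ≥ 3.82 V / 1.38 mV = 2768 → N_min = 12.
Step size = 3.82/4096 V = 0.93262 mV.
Half an LSB is 466 µV.

466 µV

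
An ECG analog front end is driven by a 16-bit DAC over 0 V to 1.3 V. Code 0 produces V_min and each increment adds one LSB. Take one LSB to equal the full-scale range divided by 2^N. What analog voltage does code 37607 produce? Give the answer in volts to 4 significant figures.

Span = 1.3 V. LSB = 1.3 V / 2^16.
Output = V_min + (37607/65536) × range = 0 + 0.573837 × 1.3 V
      = 0 + 0.745988 = 0.745988 V.

0.7460 V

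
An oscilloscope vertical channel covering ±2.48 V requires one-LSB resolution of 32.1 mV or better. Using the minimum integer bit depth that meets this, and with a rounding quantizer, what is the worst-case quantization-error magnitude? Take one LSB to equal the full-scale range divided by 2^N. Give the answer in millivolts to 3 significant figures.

Span: 2.48 V − (-2.48 V) = 4.96 V.
Levels needed ≥ 4.96/32.1 mV = 154.5. 2^8 = 256 suffices, so N_min = 8.
Step size = 4.96/256 V = 19.375 mV.
Half an LSB is 9.69 mV.

9.69 mV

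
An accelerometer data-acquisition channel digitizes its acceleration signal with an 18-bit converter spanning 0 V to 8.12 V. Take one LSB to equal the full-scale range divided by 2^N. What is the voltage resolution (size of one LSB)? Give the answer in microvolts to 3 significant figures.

V_FS = 8.12 V.
There are 2^18 = 262144 steps.
LSB = 8.12 V ÷ 2^18 = 8.12/262144 V = 31.0 µV.

31.0 µV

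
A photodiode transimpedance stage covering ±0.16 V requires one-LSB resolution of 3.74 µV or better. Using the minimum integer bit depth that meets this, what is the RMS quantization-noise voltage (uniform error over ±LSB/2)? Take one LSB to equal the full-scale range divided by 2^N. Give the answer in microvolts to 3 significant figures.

0.705 µV

Span: 0.16 V − (-0.16 V) = 0.32 V.
Required number of levels: 0.32/3.74 µV = 85561; smallest N with 2^N ≥ that is 17.
Step size = 0.32/131072 V = 2.4414 µV.
σ_q = LSB/√12 = 2.4414 µV/3.4641 = 0.705 µV.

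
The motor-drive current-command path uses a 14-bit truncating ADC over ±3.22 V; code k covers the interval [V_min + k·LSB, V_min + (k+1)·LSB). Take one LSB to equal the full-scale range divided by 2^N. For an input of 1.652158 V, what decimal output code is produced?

Full-scale range = 3.22 V − (-3.22 V) = 6.44 V. LSB = 6.44 V / 2^14 ≈ 393.1 µV.
V_in − V_min = 1.652158 − (-3.22) = 4.872158 V.
Divide by LSB: 4.872158 × 16384/6.44 = 12395.2541.
Truncating gives code 12395.

12395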